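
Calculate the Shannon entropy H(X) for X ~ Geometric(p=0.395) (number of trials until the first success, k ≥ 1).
1.6986 nats

We have X ~ Geometric(p=0.395) (number of trials until the first success, k ≥ 1).

The Shannon entropy measures the uncertainty or information content of the distribution.

For a Geometric distribution with p=0.395 (number of trials until the first success, k ≥ 1):
H(X) = 1.6986 nats

(In bits, this would be 2.4505 bits.)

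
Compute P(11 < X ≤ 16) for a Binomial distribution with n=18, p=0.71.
0.735526

We have X ~ Binomial(n=18, p=0.71).

To find P(11 < X ≤ 16), we use:
P(11 < X ≤ 16) = P(X ≤ 16) - P(X ≤ 11)
                 = F(16) - F(11)
                 = 0.982443 - 0.246917
                 = 0.735526

So there's approximately a 73.6% chance that X falls in this range.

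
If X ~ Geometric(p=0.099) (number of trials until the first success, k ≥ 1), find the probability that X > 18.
0.153125

We have X ~ Geometric(p=0.099) (number of trials until the first success, k ≥ 1).

P(X > 18) = 1 - P(X ≤ 18)
                = 1 - F(18)
                = 1 - 0.846875
                = 0.153125

So there's approximately a 15.3% chance that X exceeds 18.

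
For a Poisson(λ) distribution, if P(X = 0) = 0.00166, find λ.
λ = 6.4009

For a Poisson(λ) distribution, the PMF at 0 is:
P(X = 0) = λ^0 e^(-λ) / 0! = e^(-λ)

Given P(X = 0) = 0.00166:
e^(-λ) = 0.00166
-λ = ln(0.00166)
λ = -ln(0.00166) = 6.4009

Verification: e^(-6.4009) = 0.00166 ✓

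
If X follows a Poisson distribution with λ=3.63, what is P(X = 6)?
0.084259

We have X ~ Poisson(λ=3.63).

For a Poisson distribution, the PMF gives us the probability of each outcome.

Using the PMF formula:
P(X = 6) = 0.084259

Rounded to 4 decimal places: 0.0843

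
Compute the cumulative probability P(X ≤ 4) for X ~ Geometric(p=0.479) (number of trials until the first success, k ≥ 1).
0.926320

We have X ~ Geometric(p=0.479) (number of trials until the first success, k ≥ 1).

The CDF gives us P(X ≤ k).

Using the CDF:
P(X ≤ 4) = 0.926320

This means there's approximately a 92.6% chance that X is at most 4.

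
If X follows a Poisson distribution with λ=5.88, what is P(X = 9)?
0.064711

We have X ~ Poisson(λ=5.88).

For a Poisson distribution, the PMF gives us the probability of each outcome.

Using the PMF formula:
P(X = 9) = 0.064711

Rounded to 4 decimal places: 0.0647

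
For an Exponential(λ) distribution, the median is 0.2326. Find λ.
λ = 2.9800

For X ~ Exponential(λ), the CDF is F(x) = 1 - e^(-λx).
The median m satisfies F(m) = 0.5:
1 - e^(-λm) = 0.5
e^(-λm) = 0.5
λm = ln(2)
m = ln(2) / λ

Given m = 0.2326:
λ = ln(2) / 0.2326 = 0.693147 / 0.2326 = 2.9800

Verification: ln(2) / 2.9800 = 0.2326 ✓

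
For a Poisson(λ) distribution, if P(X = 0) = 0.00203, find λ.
λ = 6.1997

For a Poisson(λ) distribution, the PMF at 0 is:
P(X = 0) = λ^0 e^(-λ) / 0! = e^(-λ)

Given P(X = 0) = 0.00203:
e^(-λ) = 0.00203
-λ = ln(0.00203)
λ = -ln(0.00203) = 6.1997

Verification: e^(-6.1997) = 0.00203 ✓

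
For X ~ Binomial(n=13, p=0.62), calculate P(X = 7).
0.181954

We have X ~ Binomial(n=13, p=0.62).

For a Binomial distribution, the PMF gives us the probability of each outcome.

Using the PMF formula:
P(X = 7) = 0.181954

Rounded to 4 decimal places: 0.1820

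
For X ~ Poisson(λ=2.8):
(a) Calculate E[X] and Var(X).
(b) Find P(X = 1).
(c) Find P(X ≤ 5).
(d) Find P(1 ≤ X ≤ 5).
(a) E[X] = 2.8000, Var(X) = 2.8000
(b) P(X = 1) = 0.170268
(c) P(X ≤ 5) = 0.934890
(d) P(1 ≤ X ≤ 5) = 0.874080

We have X ~ Poisson(λ=2.8).

(a) Moments:
E[X] = 2.8000
Var(X) = 2.8000
σ = √Var(X) = 1.6733

(b) Point probability using PMF:
P(X = 1) = 0.170268

(c) Cumulative probability using CDF:
P(X ≤ 5) = F(5) = 0.934890

(d) Range probability:
P(1 ≤ X ≤ 5) = P(X ≤ 5) - P(X ≤ 0)
                   = F(5) - F(0)
                   = 0.934890 - 0.060810
                   = 0.874080

This means approximately 87.4% of outcomes fall in the interval [1, 5].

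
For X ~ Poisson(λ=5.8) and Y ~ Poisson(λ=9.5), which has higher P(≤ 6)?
X has higher probability (P(X ≤ 6) = 0.6384 > P(Y ≤ 6) = 0.1649)

Compute P(≤ 6) for each distribution:

X ~ Poisson(λ=5.8):
P(X ≤ 6) = 0.6384

Y ~ Poisson(λ=9.5):
P(Y ≤ 6) = 0.1649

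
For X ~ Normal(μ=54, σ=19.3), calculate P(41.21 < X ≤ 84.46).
0.688981

We have X ~ Normal(μ=54, σ=19.3).

To find P(41.21 < X ≤ 84.46), we use:
P(41.21 < X ≤ 84.46) = P(X ≤ 84.46) - P(X ≤ 41.21)
                 = F(84.46) - F(41.21)
                 = 0.942745 - 0.253763
                 = 0.688981

So there's approximately a 68.9% chance that X falls in this range.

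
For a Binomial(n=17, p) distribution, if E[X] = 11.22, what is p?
p = 0.66

For a Binomial(n, p) distribution:
E[X] = n × p

Given n = 17 and E[X] = 11.22:
11.22 = 17 × p
p = 11.22 / 17 = 0.66

Verification: Binomial(17, 0.66) has E[X] = 11.22 ✓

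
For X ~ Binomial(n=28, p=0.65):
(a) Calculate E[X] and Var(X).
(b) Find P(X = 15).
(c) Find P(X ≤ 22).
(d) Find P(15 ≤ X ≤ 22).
(a) E[X] = 18.2000, Var(X) = 6.3700
(b) P(X = 15) = 0.069174
(c) P(X ≤ 22) = 0.960687
(d) P(15 ≤ X ≤ 22) = 0.887110

We have X ~ Binomial(n=28, p=0.65).

(a) Moments:
E[X] = 18.2000
Var(X) = 6.3700
σ = √Var(X) = 2.5239

(b) Point probability using PMF:
P(X = 15) = 0.069174

(c) Cumulative probability using CDF:
P(X ≤ 22) = F(22) = 0.960687

(d) Range probability:
P(15 ≤ X ≤ 22) = P(X ≤ 22) - P(X ≤ 14)
                   = F(22) - F(14)
                   = 0.960687 - 0.073577
                   = 0.887110

This means approximately 88.7% of outcomes fall in the interval [15, 22].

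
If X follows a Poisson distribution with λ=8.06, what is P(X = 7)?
0.138516

We have X ~ Poisson(λ=8.06).

For a Poisson distribution, the PMF gives us the probability of each outcome.

Using the PMF formula:
P(X = 7) = 0.138516

Rounded to 4 decimal places: 0.1385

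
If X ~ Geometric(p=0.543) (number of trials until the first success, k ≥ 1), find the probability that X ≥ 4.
0.095444

We have X ~ Geometric(p=0.543) (number of trials until the first success, k ≥ 1).

For discrete distributions, P(X ≥ 4) = 1 - P(X ≤ 3).

P(X ≤ 3) = 0.904556
P(X ≥ 4) = 1 - 0.904556 = 0.095444

So there's approximately a 9.5% chance that X is at least 4.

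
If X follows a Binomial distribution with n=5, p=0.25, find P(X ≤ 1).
0.632812

We have X ~ Binomial(n=5, p=0.25).

The CDF gives us P(X ≤ k).

Using the CDF:
P(X ≤ 1) = 0.632812

This means there's approximately a 63.3% chance that X is at most 1.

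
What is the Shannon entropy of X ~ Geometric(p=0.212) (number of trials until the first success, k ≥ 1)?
2.4368 nats

We have X ~ Geometric(p=0.212) (number of trials until the first success, k ≥ 1).

The Shannon entropy measures the uncertainty or information content of the distribution.

For a Geometric distribution with p=0.212 (number of trials until the first success, k ≥ 1):
H(X) = 2.4368 nats

(In bits, this would be 3.5155 bits.)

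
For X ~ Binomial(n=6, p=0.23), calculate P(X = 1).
0.373536

We have X ~ Binomial(n=6, p=0.23).

For a Binomial distribution, the PMF gives us the probability of each outcome.

Using the PMF formula:
P(X = 1) = 0.373536

Rounded to 4 decimal places: 0.3735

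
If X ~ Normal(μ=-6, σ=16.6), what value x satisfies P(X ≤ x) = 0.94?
19.8092

We have X ~ Normal(μ=-6, σ=16.6).

We want to find x such that P(X ≤ x) = 0.94.

This is the 94th percentile, which means 94% of values fall below this point.

Using the inverse CDF (quantile function):
x = F⁻¹(0.94) = 19.8092

Verification: P(X ≤ 19.8092) = 0.94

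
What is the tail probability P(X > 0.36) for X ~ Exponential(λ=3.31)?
0.303735

We have X ~ Exponential(λ=3.31).

P(X > 0.36) = 1 - P(X ≤ 0.36)
                = 1 - F(0.36)
                = 1 - 0.696265
                = 0.303735

So there's approximately a 30.4% chance that X exceeds 0.36.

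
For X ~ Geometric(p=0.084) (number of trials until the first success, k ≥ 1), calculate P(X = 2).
0.076944

We have X ~ Geometric(p=0.084) (number of trials until the first success, k ≥ 1).

For a Geometric distribution, the PMF gives us the probability of each outcome.

Using the PMF formula:
P(X = 2) = 0.076944

Rounded to 4 decimal places: 0.0769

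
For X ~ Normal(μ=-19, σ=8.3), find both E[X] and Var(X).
E[X] = -19.0000, Var(X) = 68.8900

We have X ~ Normal(μ=-19, σ=8.3).

For a Normal distribution with μ=-19, σ=8.3:

Expected value:
E[X] = -19.0000

Variance:
Var(X) = 68.8900

Standard deviation:
σ = √Var(X) = 8.3000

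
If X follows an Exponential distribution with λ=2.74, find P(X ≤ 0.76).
0.875369

We have X ~ Exponential(λ=2.74).

The CDF gives us P(X ≤ k).

Using the CDF:
P(X ≤ 0.76) = 0.875369

This means there's approximately a 87.5% chance that X is at most 0.76.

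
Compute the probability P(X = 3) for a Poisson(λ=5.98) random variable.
0.090130

We have X ~ Poisson(λ=5.98).

For a Poisson distribution, the PMF gives us the probability of each outcome.

Using the PMF formula:
P(X = 3) = 0.090130

Rounded to 4 decimal places: 0.0901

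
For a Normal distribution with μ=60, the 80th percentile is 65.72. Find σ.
σ = 6.7964

For X ~ Normal(μ, σ), the p-th percentile satisfies x = μ + z_p × σ,
where z_p = Φ⁻¹(p) is the standard normal quantile.

Step 1: z_{0.8} = Φ⁻¹(0.8) = 0.8416

Step 2: Solve for σ:
65.72 = 60 + 0.8416 × σ
σ = (65.72 - 60) / 0.8416
σ = 5.72 / 0.8416
σ = 6.7964

Verification: μ + z × σ = 60 + 0.8416 × 6.7964 = 65.72 ✓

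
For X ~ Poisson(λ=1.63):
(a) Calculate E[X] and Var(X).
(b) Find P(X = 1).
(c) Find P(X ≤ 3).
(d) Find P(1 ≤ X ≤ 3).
(a) E[X] = 1.6300, Var(X) = 1.6300
(b) P(X = 1) = 0.319365
(c) P(X ≤ 3) = 0.916998
(d) P(1 ≤ X ≤ 3) = 0.721068

We have X ~ Poisson(λ=1.63).

(a) Moments:
E[X] = 1.6300
Var(X) = 1.6300
σ = √Var(X) = 1.2767

(b) Point probability using PMF:
P(X = 1) = 0.319365

(c) Cumulative probability using CDF:
P(X ≤ 3) = F(3) = 0.916998

(d) Range probability:
P(1 ≤ X ≤ 3) = P(X ≤ 3) - P(X ≤ 0)
                   = F(3) - F(0)
                   = 0.916998 - 0.195930
                   = 0.721068

This means approximately 72.1% of outcomes fall in the interval [1, 3].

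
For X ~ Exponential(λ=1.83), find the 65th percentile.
0.5737

We have X ~ Exponential(λ=1.83).

We want to find x such that P(X ≤ x) = 0.65.

This is the 65th percentile, which means 65% of values fall below this point.

Using the inverse CDF (quantile function):
x = F⁻¹(0.65) = 0.5737

Verification: P(X ≤ 0.5737) = 0.65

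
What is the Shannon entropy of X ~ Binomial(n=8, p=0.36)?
1.7169 nats

We have X ~ Binomial(n=8, p=0.36).

The Shannon entropy measures the uncertainty or information content of the distribution.

For a Binomial distribution with n=8, p=0.36:
H(X) = 1.7169 nats

(In bits, this would be 2.4769 bits.)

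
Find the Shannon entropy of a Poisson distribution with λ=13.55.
2.7157 nats

We have X ~ Poisson(λ=13.55).

The Shannon entropy measures the uncertainty or information content of the distribution.

For a Poisson distribution with λ=13.55:
H(X) = 2.7157 nats

(In bits, this would be 3.9180 bits.)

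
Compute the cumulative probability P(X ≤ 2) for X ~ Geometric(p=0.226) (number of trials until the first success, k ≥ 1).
0.400924

We have X ~ Geometric(p=0.226) (number of trials until the first success, k ≥ 1).

The CDF gives us P(X ≤ k).

Using the CDF:
P(X ≤ 2) = 0.400924

This means there's approximately a 40.1% chance that X is at most 2.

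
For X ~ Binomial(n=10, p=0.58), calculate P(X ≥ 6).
0.582225

We have X ~ Binomial(n=10, p=0.58).

For discrete distributions, P(X ≥ 6) = 1 - P(X ≤ 5).

P(X ≤ 5) = 0.417775
P(X ≥ 6) = 1 - 0.417775 = 0.582225

So there's approximately a 58.2% chance that X is at least 6.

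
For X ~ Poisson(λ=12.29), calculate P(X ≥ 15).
0.254825

We have X ~ Poisson(λ=12.29).

For discrete distributions, P(X ≥ 15) = 1 - P(X ≤ 14).

P(X ≤ 14) = 0.745175
P(X ≥ 15) = 1 - 0.745175 = 0.254825

So there's approximately a 25.5% chance that X is at least 15.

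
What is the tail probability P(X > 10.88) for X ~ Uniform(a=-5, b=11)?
0.007500

We have X ~ Uniform(a=-5, b=11).

P(X > 10.88) = 1 - P(X ≤ 10.88)
                = 1 - F(10.88)
                = 1 - 0.992500
                = 0.007500

So there's approximately a 0.7% chance that X exceeds 10.88.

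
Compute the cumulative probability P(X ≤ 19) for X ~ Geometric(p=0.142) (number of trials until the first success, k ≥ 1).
0.945517

We have X ~ Geometric(p=0.142) (number of trials until the first success, k ≥ 1).

The CDF gives us P(X ≤ k).

Using the CDF:
P(X ≤ 19) = 0.945517

This means there's approximately a 94.6% chance that X is at most 19.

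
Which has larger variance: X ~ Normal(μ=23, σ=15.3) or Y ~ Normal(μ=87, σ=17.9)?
Y has larger variance (320.4100 > 234.0900)

Compute the variance for each distribution:

X ~ Normal(μ=23, σ=15.3):
Var(X) = 234.0900

Y ~ Normal(μ=87, σ=17.9):
Var(Y) = 320.4100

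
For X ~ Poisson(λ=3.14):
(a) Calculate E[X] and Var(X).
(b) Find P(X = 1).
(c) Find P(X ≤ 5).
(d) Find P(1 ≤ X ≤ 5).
(a) E[X] = 3.1400, Var(X) = 3.1400
(b) P(X = 1) = 0.135908
(c) P(X ≤ 5) = 0.901315
(d) P(1 ≤ X ≤ 5) = 0.858032

We have X ~ Poisson(λ=3.14).

(a) Moments:
E[X] = 3.1400
Var(X) = 3.1400
σ = √Var(X) = 1.7720

(b) Point probability using PMF:
P(X = 1) = 0.135908

(c) Cumulative probability using CDF:
P(X ≤ 5) = F(5) = 0.901315

(d) Range probability:
P(1 ≤ X ≤ 5) = P(X ≤ 5) - P(X ≤ 0)
                   = F(5) - F(0)
                   = 0.901315 - 0.043283
                   = 0.858032

This means approximately 85.8% of outcomes fall in the interval [1, 5].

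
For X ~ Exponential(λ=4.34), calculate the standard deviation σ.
0.2304

We have X ~ Exponential(λ=4.34).

For an Exponential distribution with λ=4.34:
σ = √Var(X) = 0.2304

The standard deviation is the square root of the variance.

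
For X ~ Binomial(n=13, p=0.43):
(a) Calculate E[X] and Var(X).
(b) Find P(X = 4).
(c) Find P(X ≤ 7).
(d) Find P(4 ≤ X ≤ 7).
(a) E[X] = 5.5900, Var(X) = 3.1863
(b) P(X = 4) = 0.155258
(c) P(X ≤ 7) = 0.857441
(d) P(4 ≤ X ≤ 7) = 0.738111

We have X ~ Binomial(n=13, p=0.43).

(a) Moments:
E[X] = 5.5900
Var(X) = 3.1863
σ = √Var(X) = 1.7850

(b) Point probability using PMF:
P(X = 4) = 0.155258

(c) Cumulative probability using CDF:
P(X ≤ 7) = F(7) = 0.857441

(d) Range probability:
P(4 ≤ X ≤ 7) = P(X ≤ 7) - P(X ≤ 3)
                   = F(7) - F(3)
                   = 0.857441 - 0.119330
                   = 0.738111

This means approximately 73.8% of outcomes fall in the interval [4, 7].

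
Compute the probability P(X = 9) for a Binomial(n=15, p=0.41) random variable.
0.069115

We have X ~ Binomial(n=15, p=0.41).

For a Binomial distribution, the PMF gives us the probability of each outcome.

Using the PMF formula:
P(X = 9) = 0.069115

Rounded to 4 decimal places: 0.0691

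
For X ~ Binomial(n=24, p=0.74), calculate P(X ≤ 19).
0.786812

We have X ~ Binomial(n=24, p=0.74).

The CDF gives us P(X ≤ k).

Using the CDF:
P(X ≤ 19) = 0.786812

This means there's approximately a 78.7% chance that X is at most 19.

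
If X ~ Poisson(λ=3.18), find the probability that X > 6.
0.043414

We have X ~ Poisson(λ=3.18).

P(X > 6) = 1 - P(X ≤ 6)
                = 1 - F(6)
                = 1 - 0.956586
                = 0.043414

So there's approximately a 4.3% chance that X exceeds 6.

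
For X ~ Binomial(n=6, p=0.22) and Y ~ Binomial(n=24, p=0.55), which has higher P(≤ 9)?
X has higher probability (P(X ≤ 9) = 1.0000 > P(Y ≤ 9) = 0.0648)

Compute P(≤ 9) for each distribution:

X ~ Binomial(n=6, p=0.22):
P(X ≤ 9) = 1.0000

Y ~ Binomial(n=24, p=0.55):
P(Y ≤ 9) = 0.0648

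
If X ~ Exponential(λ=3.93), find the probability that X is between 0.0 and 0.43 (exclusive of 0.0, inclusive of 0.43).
0.815462

We have X ~ Exponential(λ=3.93).

To find P(0.0 < X ≤ 0.43), we use:
P(0.0 < X ≤ 0.43) = P(X ≤ 0.43) - P(X ≤ 0.0)
                 = F(0.43) - F(0.0)
                 = 0.815462 - 0.000000
                 = 0.815462

So there's approximately a 81.5% chance that X falls in this range.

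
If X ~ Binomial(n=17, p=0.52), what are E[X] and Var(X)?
E[X] = 8.8400, Var(X) = 4.2432

We have X ~ Binomial(n=17, p=0.52).

For a Binomial distribution with n=17, p=0.52:

Expected value:
E[X] = 8.8400

Variance:
Var(X) = 4.2432

Standard deviation:
σ = √Var(X) = 2.0599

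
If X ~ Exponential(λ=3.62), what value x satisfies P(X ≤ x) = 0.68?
0.3148

We have X ~ Exponential(λ=3.62).

We want to find x such that P(X ≤ x) = 0.68.

This is the 68th percentile, which means 68% of values fall below this point.

Using the inverse CDF (quantile function):
x = F⁻¹(0.68) = 0.3148

Verification: P(X ≤ 0.3148) = 0.68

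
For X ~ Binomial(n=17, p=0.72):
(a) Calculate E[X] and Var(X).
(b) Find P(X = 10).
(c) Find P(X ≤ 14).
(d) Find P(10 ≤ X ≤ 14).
(a) E[X] = 12.2400, Var(X) = 3.4272
(b) P(X = 10) = 0.098244
(c) P(X ≤ 14) = 0.894177
(d) P(10 ≤ X ≤ 14) = 0.820315

We have X ~ Binomial(n=17, p=0.72).

(a) Moments:
E[X] = 12.2400
Var(X) = 3.4272
σ = √Var(X) = 1.8513

(b) Point probability using PMF:
P(X = 10) = 0.098244

(c) Cumulative probability using CDF:
P(X ≤ 14) = F(14) = 0.894177

(d) Range probability:
P(10 ≤ X ≤ 14) = P(X ≤ 14) - P(X ≤ 9)
                   = F(14) - F(9)
                   = 0.894177 - 0.073862
                   = 0.820315

This means approximately 82.0% of outcomes fall in the interval [10, 14].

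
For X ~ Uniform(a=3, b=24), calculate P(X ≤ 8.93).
0.282381

We have X ~ Uniform(a=3, b=24).

The CDF gives us P(X ≤ k).

Using the CDF:
P(X ≤ 8.93) = 0.282381

This means there's approximately a 28.2% chance that X is at most 8.93.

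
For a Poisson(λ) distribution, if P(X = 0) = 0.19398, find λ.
λ = 1.6400

For a Poisson(λ) distribution, the PMF at 0 is:
P(X = 0) = λ^0 e^(-λ) / 0! = e^(-λ)

Given P(X = 0) = 0.19398:
e^(-λ) = 0.19398
-λ = ln(0.19398)
λ = -ln(0.19398) = 1.6400

Verification: e^(-1.6400) = 0.19398 ✓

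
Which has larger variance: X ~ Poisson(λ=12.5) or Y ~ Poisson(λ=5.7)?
X has larger variance (12.5000 > 5.7000)

Compute the variance for each distribution:

X ~ Poisson(λ=12.5):
Var(X) = 12.5000

Y ~ Poisson(λ=5.7):
Var(Y) = 5.7000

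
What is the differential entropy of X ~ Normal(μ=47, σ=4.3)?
2.8776 nats

We have X ~ Normal(μ=47, σ=4.3).

The differential entropy measures the uncertainty or information content of the distribution.

For a Normal distribution with μ=47, σ=4.3:
h(X) = 2.8776 nats

(In bits, this would be 4.1514 bits.)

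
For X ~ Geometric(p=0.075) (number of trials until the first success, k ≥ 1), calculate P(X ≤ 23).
0.833559

We have X ~ Geometric(p=0.075) (number of trials until the first success, k ≥ 1).

The CDF gives us P(X ≤ k).

Using the CDF:
P(X ≤ 23) = 0.833559

This means there's approximately a 83.4% chance that X is at most 23.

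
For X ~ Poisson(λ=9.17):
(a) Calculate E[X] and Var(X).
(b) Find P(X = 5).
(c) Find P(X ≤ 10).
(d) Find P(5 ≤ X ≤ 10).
(a) E[X] = 9.1700, Var(X) = 9.1700
(b) P(X = 5) = 0.056258
(c) P(X ≤ 10) = 0.685650
(d) P(5 ≤ X ≤ 10) = 0.636158

We have X ~ Poisson(λ=9.17).

(a) Moments:
E[X] = 9.1700
Var(X) = 9.1700
σ = √Var(X) = 3.0282

(b) Point probability using PMF:
P(X = 5) = 0.056258

(c) Cumulative probability using CDF:
P(X ≤ 10) = F(10) = 0.685650

(d) Range probability:
P(5 ≤ X ≤ 10) = P(X ≤ 10) - P(X ≤ 4)
                   = F(10) - F(4)
                   = 0.685650 - 0.049492
                   = 0.636158

This means approximately 63.6% of outcomes fall in the interval [5, 10].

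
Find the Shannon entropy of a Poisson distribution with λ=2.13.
1.7407 nats

We have X ~ Poisson(λ=2.13).

The Shannon entropy measures the uncertainty or information content of the distribution.

For a Poisson distribution with λ=2.13:
H(X) = 1.7407 nats

(In bits, this would be 2.5112 bits.)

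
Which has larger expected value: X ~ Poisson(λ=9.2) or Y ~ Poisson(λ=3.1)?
X has larger mean (9.2000 > 3.1000)

Compute the expected value for each distribution:

X ~ Poisson(λ=9.2):
E[X] = 9.2000

Y ~ Poisson(λ=3.1):
E[Y] = 3.1000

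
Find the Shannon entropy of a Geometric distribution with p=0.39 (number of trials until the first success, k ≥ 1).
1.7147 nats

We have X ~ Geometric(p=0.39) (number of trials until the first success, k ≥ 1).

The Shannon entropy measures the uncertainty or information content of the distribution.

For a Geometric distribution with p=0.39 (number of trials until the first success, k ≥ 1):
H(X) = 1.7147 nats

(In bits, this would be 2.4738 bits.)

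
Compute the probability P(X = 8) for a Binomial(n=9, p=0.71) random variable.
0.168542

We have X ~ Binomial(n=9, p=0.71).

For a Binomial distribution, the PMF gives us the probability of each outcome.

Using the PMF formula:
P(X = 8) = 0.168542

Rounded to 4 decimal places: 0.1685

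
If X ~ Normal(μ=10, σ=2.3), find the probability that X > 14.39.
0.028151

We have X ~ Normal(μ=10, σ=2.3).

P(X > 14.39) = 1 - P(X ≤ 14.39)
                = 1 - F(14.39)
                = 1 - 0.971849
                = 0.028151

So there's approximately a 2.8% chance that X exceeds 14.39.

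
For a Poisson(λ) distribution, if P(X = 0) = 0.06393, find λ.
λ = 2.7500

For a Poisson(λ) distribution, the PMF at 0 is:
P(X = 0) = λ^0 e^(-λ) / 0! = e^(-λ)

Given P(X = 0) = 0.06393:
e^(-λ) = 0.06393
-λ = ln(0.06393)
λ = -ln(0.06393) = 2.7500

Verification: e^(-2.7500) = 0.06393 ✓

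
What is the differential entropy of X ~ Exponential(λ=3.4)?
-0.2238 nats

We have X ~ Exponential(λ=3.4).

The differential entropy measures the uncertainty or information content of the distribution.

For an Exponential distribution with λ=3.4:
h(X) = -0.2238 nats

(In bits, this would be -0.3228 bits.)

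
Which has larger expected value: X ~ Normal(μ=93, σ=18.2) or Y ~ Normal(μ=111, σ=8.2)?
Y has larger mean (111.0000 > 93.0000)

Compute the expected value for each distribution:

X ~ Normal(μ=93, σ=18.2):
E[X] = 93.0000

Y ~ Normal(μ=111, σ=8.2):
E[Y] = 111.0000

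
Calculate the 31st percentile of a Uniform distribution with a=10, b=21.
13.4100

We have X ~ Uniform(a=10, b=21).

We want to find x such that P(X ≤ x) = 0.31.

This is the 31st percentile, which means 31% of values fall below this point.

Using the inverse CDF (quantile function):
x = F⁻¹(0.31) = 13.4100

Verification: P(X ≤ 13.4100) = 0.31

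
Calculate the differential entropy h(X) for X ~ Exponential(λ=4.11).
-0.4134 nats

We have X ~ Exponential(λ=4.11).

The differential entropy measures the uncertainty or information content of the distribution.

For an Exponential distribution with λ=4.11:
h(X) = -0.4134 nats

(In bits, this would be -0.5964 bits.)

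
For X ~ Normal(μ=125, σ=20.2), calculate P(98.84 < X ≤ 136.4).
0.616093

We have X ~ Normal(μ=125, σ=20.2).

To find P(98.84 < X ≤ 136.4), we use:
P(98.84 < X ≤ 136.4) = P(X ≤ 136.4) - P(X ≤ 98.84)
                 = F(136.4) - F(98.84)
                 = 0.713744 - 0.097652
                 = 0.616093

So there's approximately a 61.6% chance that X falls in this range.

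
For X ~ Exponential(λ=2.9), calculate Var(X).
0.1189

We have X ~ Exponential(λ=2.9).

For an Exponential distribution with λ=2.9:
Var(X) = 0.1189

The variance measures the spread of the distribution around the mean.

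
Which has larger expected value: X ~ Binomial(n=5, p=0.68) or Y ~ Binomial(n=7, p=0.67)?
Y has larger mean (4.6900 > 3.4000)

Compute the expected value for each distribution:

X ~ Binomial(n=5, p=0.68):
E[X] = 3.4000

Y ~ Binomial(n=7, p=0.67):
E[Y] = 4.6900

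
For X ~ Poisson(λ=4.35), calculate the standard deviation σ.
2.0857

We have X ~ Poisson(λ=4.35).

For a Poisson distribution with λ=4.35:
σ = √Var(X) = 2.0857

The standard deviation is the square root of the variance.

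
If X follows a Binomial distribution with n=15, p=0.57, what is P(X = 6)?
0.086272

We have X ~ Binomial(n=15, p=0.57).

For a Binomial distribution, the PMF gives us the probability of each outcome.

Using the PMF formula:
P(X = 6) = 0.086272

Rounded to 4 decimal places: 0.0863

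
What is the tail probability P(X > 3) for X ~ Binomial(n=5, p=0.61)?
0.354454

We have X ~ Binomial(n=5, p=0.61).

P(X > 3) = 1 - P(X ≤ 3)
                = 1 - F(3)
                = 1 - 0.645546
                = 0.354454

So there's approximately a 35.4% chance that X exceeds 3.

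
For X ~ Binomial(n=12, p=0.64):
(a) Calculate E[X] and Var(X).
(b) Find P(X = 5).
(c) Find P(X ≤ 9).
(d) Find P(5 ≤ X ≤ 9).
(a) E[X] = 7.6800, Var(X) = 2.7648
(b) P(X = 5) = 0.066641
(c) P(X ≤ 9) = 0.864785
(d) P(5 ≤ X ≤ 9) = 0.834405

We have X ~ Binomial(n=12, p=0.64).

(a) Moments:
E[X] = 7.6800
Var(X) = 2.7648
σ = √Var(X) = 1.6628

(b) Point probability using PMF:
P(X = 5) = 0.066641

(c) Cumulative probability using CDF:
P(X ≤ 9) = F(9) = 0.864785

(d) Range probability:
P(5 ≤ X ≤ 9) = P(X ≤ 9) - P(X ≤ 4)
                   = F(9) - F(4)
                   = 0.864785 - 0.030380
                   = 0.834405

This means approximately 83.4% of outcomes fall in the interval [5, 9].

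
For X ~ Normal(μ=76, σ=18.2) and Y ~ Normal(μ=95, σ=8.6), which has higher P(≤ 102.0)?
X has higher probability (P(X ≤ 102.0) = 0.9234 > P(Y ≤ 102.0) = 0.7922)

Compute P(≤ 102.0) for each distribution:

X ~ Normal(μ=76, σ=18.2):
P(X ≤ 102.0) = 0.9234

Y ~ Normal(μ=95, σ=8.6):
P(Y ≤ 102.0) = 0.7922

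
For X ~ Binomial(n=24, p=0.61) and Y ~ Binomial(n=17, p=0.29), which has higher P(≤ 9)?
Y has higher probability (P(Y ≤ 9) = 0.9902 > P(X ≤ 9) = 0.0169)

Compute P(≤ 9) for each distribution:

X ~ Binomial(n=24, p=0.61):
P(X ≤ 9) = 0.0169

Y ~ Binomial(n=17, p=0.29):
P(Y ≤ 9) = 0.9902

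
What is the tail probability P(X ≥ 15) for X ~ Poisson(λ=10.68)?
0.123706

We have X ~ Poisson(λ=10.68).

For discrete distributions, P(X ≥ 15) = 1 - P(X ≤ 14).

P(X ≤ 14) = 0.876294
P(X ≥ 15) = 1 - 0.876294 = 0.123706

So there's approximately a 12.4% chance that X is at least 15.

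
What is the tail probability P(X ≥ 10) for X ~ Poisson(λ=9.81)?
0.518085

We have X ~ Poisson(λ=9.81).

For discrete distributions, P(X ≥ 10) = 1 - P(X ≤ 9).

P(X ≤ 9) = 0.481915
P(X ≥ 10) = 1 - 0.481915 = 0.518085

So there's approximately a 51.8% chance that X is at least 10.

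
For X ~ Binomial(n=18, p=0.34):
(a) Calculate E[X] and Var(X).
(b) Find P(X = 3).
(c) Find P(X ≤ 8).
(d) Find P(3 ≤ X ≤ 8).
(a) E[X] = 6.1200, Var(X) = 4.0392
(b) P(X = 3) = 0.062992
(c) P(X ≤ 8) = 0.880426
(d) P(3 ≤ X ≤ 8) = 0.851698

We have X ~ Binomial(n=18, p=0.34).

(a) Moments:
E[X] = 6.1200
Var(X) = 4.0392
σ = √Var(X) = 2.0098

(b) Point probability using PMF:
P(X = 3) = 0.062992

(c) Cumulative probability using CDF:
P(X ≤ 8) = F(8) = 0.880426

(d) Range probability:
P(3 ≤ X ≤ 8) = P(X ≤ 8) - P(X ≤ 2)
                   = F(8) - F(2)
                   = 0.880426 - 0.028728
                   = 0.851698

This means approximately 85.2% of outcomes fall in the interval [3, 8].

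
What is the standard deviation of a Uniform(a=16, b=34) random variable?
5.1962

We have X ~ Uniform(a=16, b=34).

For a Uniform distribution with a=16, b=34:
σ = √Var(X) = 5.1962

The standard deviation is the square root of the variance.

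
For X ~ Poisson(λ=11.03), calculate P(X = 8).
0.088067

We have X ~ Poisson(λ=11.03).

For a Poisson distribution, the PMF gives us the probability of each outcome.

Using the PMF formula:
P(X = 8) = 0.088067

Rounded to 4 decimal places: 0.0881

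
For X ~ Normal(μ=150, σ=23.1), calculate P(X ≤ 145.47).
0.422264

We have X ~ Normal(μ=150, σ=23.1).

The CDF gives us P(X ≤ k).

Using the CDF:
P(X ≤ 145.47) = 0.422264

This means there's approximately a 42.2% chance that X is at most 145.47.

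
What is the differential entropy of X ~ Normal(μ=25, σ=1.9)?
2.0608 nats

We have X ~ Normal(μ=25, σ=1.9).

The differential entropy measures the uncertainty or information content of the distribution.

For a Normal distribution with μ=25, σ=1.9:
h(X) = 2.0608 nats

(In bits, this would be 2.9731 bits.)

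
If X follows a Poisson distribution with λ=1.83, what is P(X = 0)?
0.160414

We have X ~ Poisson(λ=1.83).

For a Poisson distribution, the PMF gives us the probability of each outcome.

Using the PMF formula:
P(X = 0) = 0.160414

Rounded to 4 decimal places: 0.1604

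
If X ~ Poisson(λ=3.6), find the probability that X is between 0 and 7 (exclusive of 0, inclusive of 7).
0.941887

We have X ~ Poisson(λ=3.6).

To find P(0 < X ≤ 7), we use:
P(0 < X ≤ 7) = P(X ≤ 7) - P(X ≤ 0)
                 = F(7) - F(0)
                 = 0.969211 - 0.027324
                 = 0.941887

So there's approximately a 94.2% chance that X falls in this range.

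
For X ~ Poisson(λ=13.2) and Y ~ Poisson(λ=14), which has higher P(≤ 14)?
X has higher probability (P(X ≤ 14) = 0.6546 > P(Y ≤ 14) = 0.5704)

Compute P(≤ 14) for each distribution:

X ~ Poisson(λ=13.2):
P(X ≤ 14) = 0.6546

Y ~ Poisson(λ=14):
P(Y ≤ 14) = 0.5704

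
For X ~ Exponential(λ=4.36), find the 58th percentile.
0.1990

We have X ~ Exponential(λ=4.36).

We want to find x such that P(X ≤ x) = 0.58.

This is the 58th percentile, which means 58% of values fall below this point.

Using the inverse CDF (quantile function):
x = F⁻¹(0.58) = 0.1990

Verification: P(X ≤ 0.1990) = 0.58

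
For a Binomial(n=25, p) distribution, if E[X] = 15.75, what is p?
p = 0.63

For a Binomial(n, p) distribution:
E[X] = n × p

Given n = 25 and E[X] = 15.75:
15.75 = 25 × p
p = 15.75 / 25 = 0.63

Verification: Binomial(25, 0.63) has E[X] = 15.75 ✓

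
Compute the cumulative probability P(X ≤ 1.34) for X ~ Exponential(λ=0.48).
0.474392

We have X ~ Exponential(λ=0.48).

The CDF gives us P(X ≤ k).

Using the CDF:
P(X ≤ 1.34) = 0.474392

This means there's approximately a 47.4% chance that X is at most 1.34.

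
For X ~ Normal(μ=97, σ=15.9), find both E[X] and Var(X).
E[X] = 97.0000, Var(X) = 252.8100

We have X ~ Normal(μ=97, σ=15.9).

For a Normal distribution with μ=97, σ=15.9:

Expected value:
E[X] = 97.0000

Variance:
Var(X) = 252.8100

Standard deviation:
σ = √Var(X) = 15.9000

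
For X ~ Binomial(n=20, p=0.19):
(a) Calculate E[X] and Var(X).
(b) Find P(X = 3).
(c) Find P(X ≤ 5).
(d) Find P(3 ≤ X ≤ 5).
(a) E[X] = 3.8000, Var(X) = 3.0780
(b) P(X = 3) = 0.217476
(c) P(X ≤ 5) = 0.835663
(d) P(3 ≤ X ≤ 5) = 0.597018

We have X ~ Binomial(n=20, p=0.19).

(a) Moments:
E[X] = 3.8000
Var(X) = 3.0780
σ = √Var(X) = 1.7544

(b) Point probability using PMF:
P(X = 3) = 0.217476

(c) Cumulative probability using CDF:
P(X ≤ 5) = F(5) = 0.835663

(d) Range probability:
P(3 ≤ X ≤ 5) = P(X ≤ 5) - P(X ≤ 2)
                   = F(5) - F(2)
                   = 0.835663 - 0.238646
                   = 0.597018

This means approximately 59.7% of outcomes fall in the interval [3, 5].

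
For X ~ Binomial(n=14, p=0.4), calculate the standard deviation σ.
1.8330

We have X ~ Binomial(n=14, p=0.4).

For a Binomial distribution with n=14, p=0.4:
σ = √Var(X) = 1.8330

The standard deviation is the square root of the variance.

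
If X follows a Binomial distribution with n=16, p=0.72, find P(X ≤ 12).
0.695889

We have X ~ Binomial(n=16, p=0.72).

The CDF gives us P(X ≤ k).

Using the CDF:
P(X ≤ 12) = 0.695889

This means there's approximately a 69.6% chance that X is at most 12.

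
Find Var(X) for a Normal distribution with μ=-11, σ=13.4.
179.5600

We have X ~ Normal(μ=-11, σ=13.4).

For a Normal distribution with μ=-11, σ=13.4:
Var(X) = 179.5600

The variance measures the spread of the distribution around the mean.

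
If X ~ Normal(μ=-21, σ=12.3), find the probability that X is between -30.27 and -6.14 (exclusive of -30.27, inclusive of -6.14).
0.660974

We have X ~ Normal(μ=-21, σ=12.3).

To find P(-30.27 < X ≤ -6.14), we use:
P(-30.27 < X ≤ -6.14) = P(X ≤ -6.14) - P(X ≤ -30.27)
                 = F(-6.14) - F(-30.27)
                 = 0.886501 - 0.225527
                 = 0.660974

So there's approximately a 66.1% chance that X falls in this range.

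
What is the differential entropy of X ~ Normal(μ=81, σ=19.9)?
4.4097 nats

We have X ~ Normal(μ=81, σ=19.9).

The differential entropy measures the uncertainty or information content of the distribution.

For a Normal distribution with μ=81, σ=19.9:
h(X) = 4.4097 nats

(In bits, this would be 6.3618 bits.)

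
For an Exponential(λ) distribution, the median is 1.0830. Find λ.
λ = 0.6400

For X ~ Exponential(λ), the CDF is F(x) = 1 - e^(-λx).
The median m satisfies F(m) = 0.5:
1 - e^(-λm) = 0.5
e^(-λm) = 0.5
λm = ln(2)
m = ln(2) / λ

Given m = 1.0830:
λ = ln(2) / 1.0830 = 0.693147 / 1.0830 = 0.6400

Verification: ln(2) / 0.6400 = 1.0830 ✓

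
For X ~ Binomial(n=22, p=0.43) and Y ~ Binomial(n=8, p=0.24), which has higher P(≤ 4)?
Y has higher probability (P(Y ≤ 4) = 0.9770 > P(X ≤ 4) = 0.0135)

Compute P(≤ 4) for each distribution:

X ~ Binomial(n=22, p=0.43):
P(X ≤ 4) = 0.0135

Y ~ Binomial(n=8, p=0.24):
P(Y ≤ 4) = 0.9770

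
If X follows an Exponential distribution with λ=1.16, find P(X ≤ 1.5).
0.824480

We have X ~ Exponential(λ=1.16).

The CDF gives us P(X ≤ k).

Using the CDF:
P(X ≤ 1.5) = 0.824480

This means there's approximately a 82.4% chance that X is at most 1.5.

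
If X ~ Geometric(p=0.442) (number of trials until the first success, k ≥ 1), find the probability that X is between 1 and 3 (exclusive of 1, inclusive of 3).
0.384259

We have X ~ Geometric(p=0.442) (number of trials until the first success, k ≥ 1).

To find P(1 < X ≤ 3), we use:
P(1 < X ≤ 3) = P(X ≤ 3) - P(X ≤ 1)
                 = F(3) - F(1)
                 = 0.826259 - 0.442000
                 = 0.384259

So there's approximately a 38.4% chance that X falls in this range.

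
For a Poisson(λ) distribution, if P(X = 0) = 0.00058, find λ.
λ = 7.4525

For a Poisson(λ) distribution, the PMF at 0 is:
P(X = 0) = λ^0 e^(-λ) / 0! = e^(-λ)

Given P(X = 0) = 0.00058:
e^(-λ) = 0.00058
-λ = ln(0.00058)
λ = -ln(0.00058) = 7.4525

Verification: e^(-7.4525) = 0.00058 ✓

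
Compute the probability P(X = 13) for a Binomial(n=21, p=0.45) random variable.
0.052870

We have X ~ Binomial(n=21, p=0.45).

For a Binomial distribution, the PMF gives us the probability of each outcome.

Using the PMF formula:
P(X = 13) = 0.052870

Rounded to 4 decimal places: 0.0529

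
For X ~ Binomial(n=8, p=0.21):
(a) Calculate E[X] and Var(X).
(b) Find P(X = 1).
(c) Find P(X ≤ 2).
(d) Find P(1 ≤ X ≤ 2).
(a) E[X] = 1.6800, Var(X) = 1.3272
(b) P(X = 1) = 0.322626
(c) P(X ≤ 2) = 0.774501
(d) P(1 ≤ X ≤ 2) = 0.622790

We have X ~ Binomial(n=8, p=0.21).

(a) Moments:
E[X] = 1.6800
Var(X) = 1.3272
σ = √Var(X) = 1.1520

(b) Point probability using PMF:
P(X = 1) = 0.322626

(c) Cumulative probability using CDF:
P(X ≤ 2) = F(2) = 0.774501

(d) Range probability:
P(1 ≤ X ≤ 2) = P(X ≤ 2) - P(X ≤ 0)
                   = F(2) - F(0)
                   = 0.774501 - 0.151711
                   = 0.622790

This means approximately 62.3% of outcomes fall in the interval [1, 2].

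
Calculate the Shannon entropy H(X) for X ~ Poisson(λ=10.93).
2.6067 nats

We have X ~ Poisson(λ=10.93).

The Shannon entropy measures the uncertainty or information content of the distribution.

For a Poisson distribution with λ=10.93:
H(X) = 2.6067 nats

(In bits, this would be 3.7606 bits.)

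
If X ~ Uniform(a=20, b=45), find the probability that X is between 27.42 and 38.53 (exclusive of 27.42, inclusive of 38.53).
0.444400

We have X ~ Uniform(a=20, b=45).

To find P(27.42 < X ≤ 38.53), we use:
P(27.42 < X ≤ 38.53) = P(X ≤ 38.53) - P(X ≤ 27.42)
                 = F(38.53) - F(27.42)
                 = 0.741200 - 0.296800
                 = 0.444400

So there's approximately a 44.4% chance that X falls in this range.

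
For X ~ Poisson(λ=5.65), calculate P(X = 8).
0.090595

We have X ~ Poisson(λ=5.65).

For a Poisson distribution, the PMF gives us the probability of each outcome.

Using the PMF formula:
P(X = 8) = 0.090595

Rounded to 4 decimal places: 0.0906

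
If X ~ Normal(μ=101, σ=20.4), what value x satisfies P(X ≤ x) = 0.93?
131.1061

We have X ~ Normal(μ=101, σ=20.4).

We want to find x such that P(X ≤ x) = 0.93.

This is the 93rd percentile, which means 93% of values fall below this point.

Using the inverse CDF (quantile function):
x = F⁻¹(0.93) = 131.1061

Verification: P(X ≤ 131.1061) = 0.93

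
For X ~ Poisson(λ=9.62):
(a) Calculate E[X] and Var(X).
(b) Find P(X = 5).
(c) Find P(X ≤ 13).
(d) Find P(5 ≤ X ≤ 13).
(a) E[X] = 9.6200, Var(X) = 9.6200
(b) P(X = 5) = 0.045581
(c) P(X ≤ 13) = 0.890568
(d) P(5 ≤ X ≤ 13) = 0.853250

We have X ~ Poisson(λ=9.62).

(a) Moments:
E[X] = 9.6200
Var(X) = 9.6200
σ = √Var(X) = 3.1016

(b) Point probability using PMF:
P(X = 5) = 0.045581

(c) Cumulative probability using CDF:
P(X ≤ 13) = F(13) = 0.890568

(d) Range probability:
P(5 ≤ X ≤ 13) = P(X ≤ 13) - P(X ≤ 4)
                   = F(13) - F(4)
                   = 0.890568 - 0.037318
                   = 0.853250

This means approximately 85.3% of outcomes fall in the interval [5, 13].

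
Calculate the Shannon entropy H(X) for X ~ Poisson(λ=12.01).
2.6545 nats

We have X ~ Poisson(λ=12.01).

The Shannon entropy measures the uncertainty or information content of the distribution.

For a Poisson distribution with λ=12.01:
H(X) = 2.6545 nats

(In bits, this would be 3.8297 bits.)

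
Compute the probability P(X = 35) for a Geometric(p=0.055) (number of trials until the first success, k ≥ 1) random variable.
0.008036

We have X ~ Geometric(p=0.055) (number of trials until the first success, k ≥ 1).

For a Geometric distribution, the PMF gives us the probability of each outcome.

Using the PMF formula:
P(X = 35) = 0.008036

Rounded to 4 decimal places: 0.0080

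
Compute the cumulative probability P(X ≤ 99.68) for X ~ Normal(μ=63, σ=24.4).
0.933616

We have X ~ Normal(μ=63, σ=24.4).

The CDF gives us P(X ≤ k).

Using the CDF:
P(X ≤ 99.68) = 0.933616

This means there's approximately a 93.4% chance that X is at most 99.68.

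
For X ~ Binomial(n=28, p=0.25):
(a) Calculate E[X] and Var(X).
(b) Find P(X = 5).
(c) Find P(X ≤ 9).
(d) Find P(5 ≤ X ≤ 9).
(a) E[X] = 7.0000, Var(X) = 5.2500
(b) P(X = 5) = 0.128403
(c) P(X ≤ 9) = 0.861546
(d) P(5 ≤ X ≤ 9) = 0.726159

We have X ~ Binomial(n=28, p=0.25).

(a) Moments:
E[X] = 7.0000
Var(X) = 5.2500
σ = √Var(X) = 2.2913

(b) Point probability using PMF:
P(X = 5) = 0.128403

(c) Cumulative probability using CDF:
P(X ≤ 9) = F(9) = 0.861546

(d) Range probability:
P(5 ≤ X ≤ 9) = P(X ≤ 9) - P(X ≤ 4)
                   = F(9) - F(4)
                   = 0.861546 - 0.135387
                   = 0.726159

This means approximately 72.6% of outcomes fall in the interval [5, 9].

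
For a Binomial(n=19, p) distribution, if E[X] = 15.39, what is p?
p = 0.81

For a Binomial(n, p) distribution:
E[X] = n × p

Given n = 19 and E[X] = 15.39:
15.39 = 19 × p
p = 15.39 / 19 = 0.81

Verification: Binomial(19, 0.81) has E[X] = 15.39 ✓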